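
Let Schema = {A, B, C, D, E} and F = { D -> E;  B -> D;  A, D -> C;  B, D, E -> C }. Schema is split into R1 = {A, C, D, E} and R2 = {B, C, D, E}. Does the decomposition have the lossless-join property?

Common attributes: R1 ∩ R2 = {C, D, E}.
No dependency enlarges {C, D, E}, so (C, D, E)⁺ = {C, D, E}.
The closure contains neither all of R1 = {A, C, D, E} nor all of R2 = {B, C, D, E}, so the common attributes are not a superkey of either fragment. The join is lossy.

No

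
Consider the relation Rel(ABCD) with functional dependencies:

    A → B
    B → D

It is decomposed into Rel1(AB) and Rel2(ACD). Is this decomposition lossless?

Yes

Common attributes: Rel1 ∩ Rel2 = {A}.
Closure of {A}: A → B applies, adding B; B → D applies, adding D. So (A)⁺ = {ABD}.
This closure contains every attribute of Rel1, so Rel1 ∩ Rel2 → Rel1. The join is lossless.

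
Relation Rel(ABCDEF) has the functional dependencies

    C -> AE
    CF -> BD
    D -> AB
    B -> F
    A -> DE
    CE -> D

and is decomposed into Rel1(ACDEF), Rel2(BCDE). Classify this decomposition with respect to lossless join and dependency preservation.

lossless but not dependency-preserving

Lossless test: (CDE)⁺ = {ABCDEF}, which contains all of one fragment — lossless.
Dependency preservation: the restricted closure of {B} across the fragments never reaches {F}, so B → F cannot be enforced without a join — not preserved.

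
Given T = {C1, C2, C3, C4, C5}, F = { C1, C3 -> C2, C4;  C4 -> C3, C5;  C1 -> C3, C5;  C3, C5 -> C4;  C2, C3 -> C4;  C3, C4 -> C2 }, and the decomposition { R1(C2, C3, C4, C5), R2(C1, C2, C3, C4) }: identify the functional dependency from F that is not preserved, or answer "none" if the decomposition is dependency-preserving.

none

C1, C3 → C2, C4 lies within R2.
C4 → C3, C5 lies within R1.
C1 → C3, C5: restricted closure across fragments reaches C3, C5.
C3, C5 → C4 lies within R1.
C2, C3 → C4 lies within R1.
C3, C4 → C2 lies within R1.
Every dependency is enforceable on the fragments, so the decomposition is dependency-preserving.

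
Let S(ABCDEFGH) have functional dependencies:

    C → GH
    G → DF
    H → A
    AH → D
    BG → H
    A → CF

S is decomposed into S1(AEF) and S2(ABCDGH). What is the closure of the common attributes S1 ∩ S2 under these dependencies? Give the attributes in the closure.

ACDFGH

S1 ∩ S2 = {A}.
A → CF applies, adding CF
C → GH applies, adding GH
G → DF applies, adding D
Closure: {ACDFGH}.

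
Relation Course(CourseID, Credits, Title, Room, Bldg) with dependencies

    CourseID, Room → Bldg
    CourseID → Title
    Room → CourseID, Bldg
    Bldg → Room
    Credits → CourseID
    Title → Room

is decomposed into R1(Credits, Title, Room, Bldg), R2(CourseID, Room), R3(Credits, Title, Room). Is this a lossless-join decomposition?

Chase test. Columns are CourseID, Credits, Title, Room, Bldg; row i has aⱼ where attribute j ∈ Ri, else bᵢⱼ.
Initial tableau (one row per fragment):
  row 1: b11 a2 a3 a4 a5
  row 2: a1 b22 b23 a4 b25
  row 3: b31 a2 a3 a4 b35
Rows 1 and 2 agree on Room; apply Room→CourseID, Bldg and equate their CourseID, Bldg entries.
Rows 1 and 3 agree on Room; apply Room→CourseID, Bldg and equate their CourseID, Bldg entries.
Rows 1 and 2 agree on CourseID; apply CourseID→Title and equate their Title entries.
Row 1 is now all distinguished symbols — the join is lossless.

Yes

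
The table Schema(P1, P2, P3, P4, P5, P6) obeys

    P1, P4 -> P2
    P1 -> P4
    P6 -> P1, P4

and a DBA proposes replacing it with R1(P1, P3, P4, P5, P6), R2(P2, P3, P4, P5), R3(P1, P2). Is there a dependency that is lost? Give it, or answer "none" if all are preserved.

none

P1, P4 → P2: restricted closure across fragments reaches P2.
P1 → P4 lies within R1.
P6 → P1, P4 lies within R1.
Every dependency is enforceable on the fragments, so the decomposition is dependency-preserving.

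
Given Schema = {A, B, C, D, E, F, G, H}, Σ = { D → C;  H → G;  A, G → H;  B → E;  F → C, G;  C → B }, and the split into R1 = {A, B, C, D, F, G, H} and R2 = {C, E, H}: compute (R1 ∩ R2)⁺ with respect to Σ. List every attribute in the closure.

B, C, E, G, H

R1 ∩ R2 = {C, H}.
H → G applies, adding G
C → B applies, adding B
B → E applies, adding E
Closure: {B, C, E, G, H}.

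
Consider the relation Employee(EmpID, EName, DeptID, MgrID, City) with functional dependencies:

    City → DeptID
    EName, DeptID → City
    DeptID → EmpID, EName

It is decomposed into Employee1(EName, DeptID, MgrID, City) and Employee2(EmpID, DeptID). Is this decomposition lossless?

Yes

Common attributes: Employee1 ∩ Employee2 = {DeptID}.
Closure of {DeptID}: DeptID → EmpID, EName applies, adding EmpID, EName; EName, DeptID → City applies, adding City. So (DeptID)⁺ = {EmpID, EName, DeptID, City}.
This closure contains every attribute of Employee2, so Employee1 ∩ Employee2 → Employee2. The join is lossless.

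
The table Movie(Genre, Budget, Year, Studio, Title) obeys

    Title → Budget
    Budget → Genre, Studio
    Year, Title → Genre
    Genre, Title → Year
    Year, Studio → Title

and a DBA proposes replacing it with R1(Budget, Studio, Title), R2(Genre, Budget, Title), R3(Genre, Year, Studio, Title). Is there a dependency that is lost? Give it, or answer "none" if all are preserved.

Title → Budget lies within R1.
Budget → Genre, Studio: restricted closure across fragments reaches Genre, Studio.
Year, Title → Genre lies within R3.
Genre, Title → Year lies within R3.
Year, Studio → Title lies within R3.
Every dependency is enforceable on the fragments, so the decomposition is dependency-preserving.

none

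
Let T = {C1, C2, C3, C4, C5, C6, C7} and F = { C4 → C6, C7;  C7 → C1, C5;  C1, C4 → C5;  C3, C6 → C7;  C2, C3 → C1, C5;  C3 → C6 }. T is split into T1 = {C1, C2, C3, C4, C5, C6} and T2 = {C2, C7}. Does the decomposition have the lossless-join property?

Common attributes: T1 ∩ T2 = {C2}.
No dependency enlarges {C2}, so (C2)⁺ = {C2}.
The closure contains neither all of T1 = {C1, C2, C3, C4, C5, C6} nor all of T2 = {C2, C7}, so the common attributes are not a superkey of either fragment. The join is lossy.

No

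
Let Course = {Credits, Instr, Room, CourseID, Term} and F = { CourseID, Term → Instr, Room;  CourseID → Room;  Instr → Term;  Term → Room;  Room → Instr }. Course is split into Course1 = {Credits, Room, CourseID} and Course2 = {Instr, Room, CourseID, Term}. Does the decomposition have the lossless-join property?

Yes

Common attributes: Course1 ∩ Course2 = {Room, CourseID}.
Closure of {Room, CourseID}: Room → Instr applies, adding Instr; Instr → Term applies, adding Term. So (Room, CourseID)⁺ = {Instr, Room, CourseID, Term}.
This closure contains every attribute of Course2, so Course1 ∩ Course2 → Course2. The join is lossless.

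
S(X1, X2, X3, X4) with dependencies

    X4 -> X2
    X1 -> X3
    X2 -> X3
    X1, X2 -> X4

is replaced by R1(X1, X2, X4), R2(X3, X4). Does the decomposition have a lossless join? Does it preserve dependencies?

Lossless test: (X4)⁺ = {X2, X3, X4}, which contains all of one fragment — lossless.
Dependency preservation: the restricted closure of {X1} across the fragments never reaches {X3}, so X1 → X3 cannot be enforced without a join — not preserved.

lossless but not dependency-preserving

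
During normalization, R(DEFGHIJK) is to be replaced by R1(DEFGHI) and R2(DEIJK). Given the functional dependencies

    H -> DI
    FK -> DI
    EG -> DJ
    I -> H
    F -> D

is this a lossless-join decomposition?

Common attributes: R1 ∩ R2 = {DEI}.
Closure of {DEI}: I → H applies, adding H. So (DEI)⁺ = {DEHI}.
The closure contains neither all of R1 = {DEFGHI} nor all of R2 = {DEIJK}, so the common attributes are not a superkey of either fragment. The join is lossy.

No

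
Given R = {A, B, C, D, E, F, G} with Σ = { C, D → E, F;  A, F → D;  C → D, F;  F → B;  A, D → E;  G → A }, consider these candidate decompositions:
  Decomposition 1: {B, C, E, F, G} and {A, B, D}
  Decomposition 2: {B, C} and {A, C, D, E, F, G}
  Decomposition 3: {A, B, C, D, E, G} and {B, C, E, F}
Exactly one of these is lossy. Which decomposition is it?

Decomposition 1: common = {B}, closure = {B} → lossy.
Decomposition 2: common = {C}, closure = {B, C, D, E, F} → lossless.
Decomposition 3: common = {B, C, E}, closure = {B, C, D, E, F} → lossless.

Decomposition 1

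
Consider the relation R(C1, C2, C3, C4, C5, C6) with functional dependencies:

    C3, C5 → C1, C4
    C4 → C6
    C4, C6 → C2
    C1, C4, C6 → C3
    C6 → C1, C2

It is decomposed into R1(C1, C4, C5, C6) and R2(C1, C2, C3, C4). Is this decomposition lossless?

Yes

Common attributes: R1 ∩ R2 = {C1, C4}.
Closure of {C1, C4}: C4 → C6 applies, adding C6; C4, C6 → C2 applies, adding C2; C1, C4, C6 → C3 applies, adding C3. So (C1, C4)⁺ = {C1, C2, C3, C4, C6}.
This closure contains every attribute of R2, so R1 ∩ R2 → R2. The join is lossless.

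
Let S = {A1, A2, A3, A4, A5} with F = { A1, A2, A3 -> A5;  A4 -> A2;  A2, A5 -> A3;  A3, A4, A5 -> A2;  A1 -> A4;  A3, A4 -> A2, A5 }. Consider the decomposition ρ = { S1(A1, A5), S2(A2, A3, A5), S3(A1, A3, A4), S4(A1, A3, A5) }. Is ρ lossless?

Chase test. Columns are A1, A2, A3, A4, A5; row i has aⱼ where attribute j ∈ Si, else bᵢⱼ.
Initial tableau (one row per fragment):
  row 1: a1 b12 b13 b14 a5
  row 2: b21 a2 a3 b24 a5
  row 3: a1 b32 a3 a4 b35
  row 4: a1 b42 a3 b44 a5
Rows 1 and 3 agree on A1; apply A1→A4 and equate their A4 entries.
Rows 1 and 4 agree on A1; apply A1→A4 and equate their A4 entries.
Rows 3 and 4 agree on A3, A4; apply A3, A4→A2, A5 and equate their A2, A5 entries.
Rows 1 and 3 agree on A4; apply A4→A2 and equate their A2 entries.
Rows 1 and 3 agree on A2, A5; apply A2, A5→A3 and equate their A3 entries.
No row becomes fully distinguished — the join is lossy.

No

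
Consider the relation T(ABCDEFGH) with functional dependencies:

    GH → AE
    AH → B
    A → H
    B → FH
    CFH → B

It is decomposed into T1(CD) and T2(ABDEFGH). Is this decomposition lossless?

No

Common attributes: T1 ∩ T2 = {D}.
No dependency enlarges {D}, so (D)⁺ = {D}.
The closure contains neither all of T1 = {CD} nor all of T2 = {ABDEFGH}, so the common attributes are not a superkey of either fragment. The join is lossy.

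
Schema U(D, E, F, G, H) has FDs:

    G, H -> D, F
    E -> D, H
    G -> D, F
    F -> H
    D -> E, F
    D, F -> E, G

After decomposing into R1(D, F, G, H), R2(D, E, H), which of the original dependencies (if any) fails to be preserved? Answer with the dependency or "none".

none

G, H → D, F lies within R1.
E → D, H lies within R2.
G → D, F lies within R1.
F → H lies within R1.
D → E, F: restricted closure across fragments reaches E, F.
D, F → E, G: restricted closure across fragments reaches E, G.
Every dependency is enforceable on the fragments, so the decomposition is dependency-preserving.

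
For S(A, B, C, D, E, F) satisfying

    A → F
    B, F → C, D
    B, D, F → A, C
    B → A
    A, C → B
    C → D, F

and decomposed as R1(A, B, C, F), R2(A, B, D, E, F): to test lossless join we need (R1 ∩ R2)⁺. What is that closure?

R1 ∩ R2 = {A, B, F}.
B, F → C, D applies, adding C, D
Closure: {A, B, C, D, F}.

A, B, C, D, F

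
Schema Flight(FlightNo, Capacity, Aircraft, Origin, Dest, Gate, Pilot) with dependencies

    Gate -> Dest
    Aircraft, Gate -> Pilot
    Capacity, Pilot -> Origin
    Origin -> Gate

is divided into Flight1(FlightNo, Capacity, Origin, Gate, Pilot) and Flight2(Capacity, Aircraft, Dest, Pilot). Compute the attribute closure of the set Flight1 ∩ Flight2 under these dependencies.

Capacity, Origin, Dest, Gate, Pilot

Flight1 ∩ Flight2 = {Capacity, Pilot}.
Capacity, Pilot → Origin applies, adding Origin
Origin → Gate applies, adding Gate
Gate → Dest applies, adding Dest
Closure: {Capacity, Origin, Dest, Gate, Pilot}.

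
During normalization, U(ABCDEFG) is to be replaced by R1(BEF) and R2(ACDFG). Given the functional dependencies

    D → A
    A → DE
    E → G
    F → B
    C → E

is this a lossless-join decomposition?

Common attributes: R1 ∩ R2 = {F}.
Closure of {F}: F → B applies, adding B. So (F)⁺ = {BF}.
The closure contains neither all of R1 = {BEF} nor all of R2 = {ACDFG}, so the common attributes are not a superkey of either fragment. The join is lossy.

No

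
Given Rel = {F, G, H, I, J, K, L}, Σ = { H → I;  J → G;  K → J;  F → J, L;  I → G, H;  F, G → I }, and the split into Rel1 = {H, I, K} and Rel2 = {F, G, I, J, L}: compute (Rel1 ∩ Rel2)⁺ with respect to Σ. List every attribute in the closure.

G, H, I

Rel1 ∩ Rel2 = {I}.
I → G, H applies, adding G, H
Closure: {G, H, I}.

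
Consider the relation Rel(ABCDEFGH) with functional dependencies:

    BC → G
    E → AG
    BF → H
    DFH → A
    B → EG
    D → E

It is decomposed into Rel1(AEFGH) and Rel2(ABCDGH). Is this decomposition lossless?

Common attributes: Rel1 ∩ Rel2 = {AGH}.
No dependency enlarges {AGH}, so (AGH)⁺ = {AGH}.
The closure contains neither all of Rel1 = {AEFGH} nor all of Rel2 = {ABCDGH}, so the common attributes are not a superkey of either fragment. The join is lossy.

No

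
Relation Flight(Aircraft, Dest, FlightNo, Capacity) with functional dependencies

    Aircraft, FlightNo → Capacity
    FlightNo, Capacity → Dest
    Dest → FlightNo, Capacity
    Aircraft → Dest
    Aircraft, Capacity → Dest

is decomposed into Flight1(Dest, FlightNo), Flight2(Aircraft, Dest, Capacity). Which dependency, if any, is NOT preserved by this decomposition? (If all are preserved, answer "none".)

FlightNo, Capacity → Dest

Check FlightNo, Capacity → Dest: no single fragment contains all of {Dest, FlightNo, Capacity}, and the restricted closure of {FlightNo, Capacity} across the fragments never reaches {Dest}.
Aircraft, FlightNo → Capacity is preserved.
Dest → FlightNo, Capacity is preserved.
Aircraft → Dest is preserved.
Aircraft, Capacity → Dest is preserved.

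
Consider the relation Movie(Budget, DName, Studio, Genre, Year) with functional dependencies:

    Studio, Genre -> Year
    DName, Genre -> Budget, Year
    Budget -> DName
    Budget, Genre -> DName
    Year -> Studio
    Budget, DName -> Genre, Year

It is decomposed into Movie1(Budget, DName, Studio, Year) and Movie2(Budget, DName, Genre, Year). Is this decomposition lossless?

Yes

Common attributes: Movie1 ∩ Movie2 = {Budget, DName, Year}.
Closure of {Budget, DName, Year}: Year → Studio applies, adding Studio; Budget, DName → Genre, Year applies, adding Genre. So (Budget, DName, Year)⁺ = {Budget, DName, Studio, Genre, Year}.
This closure contains every attribute of Movie1, so Movie1 ∩ Movie2 → Movie1. The join is lossless.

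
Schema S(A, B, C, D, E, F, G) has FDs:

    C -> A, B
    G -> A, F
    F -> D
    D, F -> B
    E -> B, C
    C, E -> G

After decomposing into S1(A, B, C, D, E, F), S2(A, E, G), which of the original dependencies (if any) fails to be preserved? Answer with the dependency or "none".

G -> A, F

Check G → A, F: no single fragment contains all of {A, F, G}, and the restricted closure of {G} across the fragments never reaches {A, F}.
C → A, B is preserved.
F → D is preserved.
D, F → B is preserved.
E → B, C is preserved.
C, E → G is preserved.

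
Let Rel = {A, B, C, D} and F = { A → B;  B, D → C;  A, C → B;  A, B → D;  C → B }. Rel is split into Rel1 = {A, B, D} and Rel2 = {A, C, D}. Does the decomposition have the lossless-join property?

Yes

Common attributes: Rel1 ∩ Rel2 = {A, D}.
Closure of {A, D}: A → B applies, adding B; B, D → C applies, adding C. So (A, D)⁺ = {A, B, C, D}.
This closure contains every attribute of Rel1, so Rel1 ∩ Rel2 → Rel1. The join is lossless.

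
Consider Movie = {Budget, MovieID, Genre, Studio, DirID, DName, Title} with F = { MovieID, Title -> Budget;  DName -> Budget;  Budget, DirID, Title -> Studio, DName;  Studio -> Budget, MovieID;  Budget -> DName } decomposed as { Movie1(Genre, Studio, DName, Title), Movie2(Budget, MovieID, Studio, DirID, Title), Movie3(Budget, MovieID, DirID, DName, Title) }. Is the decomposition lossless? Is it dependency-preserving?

Lossless test (chase): Rows 1 and 3 agree on DName; apply DName→Budget and equate their Budget entries. Rows 2 and 3 agree on Budget, DirID, Title; apply Budget, DirID, Title→Studio, DName and equate their Studio, DName entries. Rows 1 and 2 agree on Studio; apply Studio→Budget, MovieID and equate their Budget, MovieID entries. No row becomes fully distinguished — the join is lossy.
Dependency preservation: Budget, DirID, Title → Studio, DName is not contained in any single fragment, but the restricted closure of its left-hand side across the fragments still reaches the right-hand side; the remaining FDs each lie inside some fragment. All dependencies are preserved.

lossy but dependency-preserving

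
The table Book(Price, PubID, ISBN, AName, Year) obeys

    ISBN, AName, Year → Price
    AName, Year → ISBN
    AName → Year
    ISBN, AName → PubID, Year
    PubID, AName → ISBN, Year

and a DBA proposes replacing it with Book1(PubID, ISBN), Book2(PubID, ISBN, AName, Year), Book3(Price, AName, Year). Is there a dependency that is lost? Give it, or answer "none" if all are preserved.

none

ISBN, AName, Year → Price: restricted closure across fragments reaches Price.
AName, Year → ISBN lies within Book2.
AName → Year lies within Book2.
ISBN, AName → PubID, Year lies within Book2.
PubID, AName → ISBN, Year lies within Book2.
Every dependency is enforceable on the fragments, so the decomposition is dependency-preserving.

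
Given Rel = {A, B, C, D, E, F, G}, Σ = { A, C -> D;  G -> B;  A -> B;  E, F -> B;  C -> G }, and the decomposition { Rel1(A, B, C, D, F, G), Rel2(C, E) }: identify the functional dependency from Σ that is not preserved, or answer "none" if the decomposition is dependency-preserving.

Check E, F → B: no single fragment contains all of {B, E, F}, and the restricted closure of {E, F} across the fragments never reaches {B}.
A, C → D is preserved.
G → B is preserved.
A → B is preserved.
C → G is preserved.

E, F -> B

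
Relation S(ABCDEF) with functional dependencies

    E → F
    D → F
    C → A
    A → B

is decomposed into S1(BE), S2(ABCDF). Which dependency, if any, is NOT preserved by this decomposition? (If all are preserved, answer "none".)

Check E → F: no single fragment contains all of {EF}, and the restricted closure of {E} across the fragments never reaches {F}.
D → F is preserved.
C → A is preserved.
A → B is preserved.

E → F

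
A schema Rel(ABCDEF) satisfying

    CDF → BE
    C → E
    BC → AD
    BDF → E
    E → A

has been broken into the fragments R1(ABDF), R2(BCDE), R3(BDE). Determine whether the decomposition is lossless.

No

Chase test. Columns are ABCDEF; row i has aⱼ where attribute j ∈ Ri, else bᵢⱼ.
Initial tableau (one row per fragment):
  row 1: a1 a2 b13 a4 b15 a6
  row 2: b21 a2 a3 a4 a5 b26
  row 3: b31 a2 b33 a4 a5 b36
Rows 2 and 3 agree on E; apply E→A and equate their A entries.
No row becomes fully distinguished — the join is lossy.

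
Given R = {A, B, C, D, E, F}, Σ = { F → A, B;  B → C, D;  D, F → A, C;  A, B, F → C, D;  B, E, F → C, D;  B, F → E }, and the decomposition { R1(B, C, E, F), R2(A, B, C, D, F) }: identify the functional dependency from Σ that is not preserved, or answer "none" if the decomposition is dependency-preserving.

none

F → A, B lies within R2.
B → C, D lies within R2.
D, F → A, C lies within R2.
A, B, F → C, D lies within R2.
B, E, F → C, D: restricted closure across fragments reaches C, D.
B, F → E lies within R1.
Every dependency is enforceable on the fragments, so the decomposition is dependency-preserving.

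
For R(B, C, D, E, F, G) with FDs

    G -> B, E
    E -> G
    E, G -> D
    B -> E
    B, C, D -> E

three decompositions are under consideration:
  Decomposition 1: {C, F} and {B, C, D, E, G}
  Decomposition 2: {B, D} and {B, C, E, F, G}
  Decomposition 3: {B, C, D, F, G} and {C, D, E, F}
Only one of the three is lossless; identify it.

Decomposition 2

Decomposition 1: common = {C}, closure = {C} → lossy.
Decomposition 2: common = {B}, closure = {B, D, E, G} → lossless.
Decomposition 3: common = {C, D, F}, closure = {C, D, F} → lossy.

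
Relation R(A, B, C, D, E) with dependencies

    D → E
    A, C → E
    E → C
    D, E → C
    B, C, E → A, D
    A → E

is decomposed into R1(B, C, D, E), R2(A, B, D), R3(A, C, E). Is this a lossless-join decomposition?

Yes

Chase test. Columns are A, B, C, D, E; row i has aⱼ where attribute j ∈ Ri, else bᵢⱼ.
Initial tableau (one row per fragment):
  row 1: b11 a2 a3 a4 a5
  row 2: a1 a2 b23 a4 b25
  row 3: a1 b32 a3 b34 a5
Rows 1 and 2 agree on D; apply D→E and equate their E entries.
Rows 1 and 2 agree on E; apply E→C and equate their C entries.
Rows 1 and 2 agree on B, C, E; apply B, C, E→A, D and equate their A, D entries.
Row 1 is now all distinguished symbols — the join is lossless.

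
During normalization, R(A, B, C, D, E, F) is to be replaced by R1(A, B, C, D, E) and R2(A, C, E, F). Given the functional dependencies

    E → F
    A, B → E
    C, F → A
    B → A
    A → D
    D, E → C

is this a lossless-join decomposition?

Common attributes: R1 ∩ R2 = {A, C, E}.
Closure of {A, C, E}: E → F applies, adding F; A → D applies, adding D. So (A, C, E)⁺ = {A, C, D, E, F}.
This closure contains every attribute of R2, so R1 ∩ R2 → R2. The join is lossless.

Yes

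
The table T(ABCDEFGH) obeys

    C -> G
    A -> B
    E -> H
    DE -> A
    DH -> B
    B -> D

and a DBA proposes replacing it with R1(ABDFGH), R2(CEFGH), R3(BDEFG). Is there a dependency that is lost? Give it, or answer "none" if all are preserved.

DE -> A

Check DE → A: no single fragment contains all of {ADE}, and the restricted closure of {DE} across the fragments never reaches {A}.
C → G is preserved.
A → B is preserved.
E → H is preserved.
DH → B is preserved.
B → D is preserved.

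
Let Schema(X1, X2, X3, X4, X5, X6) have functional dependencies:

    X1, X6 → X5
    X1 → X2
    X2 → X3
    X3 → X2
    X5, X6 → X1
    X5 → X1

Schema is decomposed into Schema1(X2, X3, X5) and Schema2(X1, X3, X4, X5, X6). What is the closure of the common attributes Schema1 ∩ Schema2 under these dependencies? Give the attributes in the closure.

X1, X2, X3, X5

Schema1 ∩ Schema2 = {X3, X5}.
X3 → X2 applies, adding X2
X5 → X1 applies, adding X1
Closure: {X1, X2, X3, X5}.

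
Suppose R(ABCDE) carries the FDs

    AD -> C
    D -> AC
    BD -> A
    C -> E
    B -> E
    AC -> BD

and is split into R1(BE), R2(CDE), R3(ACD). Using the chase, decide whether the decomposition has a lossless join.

No

Chase test. Columns are ABCDE; row i has aⱼ where attribute j ∈ Ri, else bᵢⱼ.
Initial tableau (one row per fragment):
  row 1: b11 a2 b13 b14 a5
  row 2: b21 b22 a3 a4 a5
  row 3: a1 b32 a3 a4 b35
Rows 2 and 3 agree on D; apply D→AC and equate their AC entries.
Rows 2 and 3 agree on C; apply C→E and equate their E entries.
Rows 2 and 3 agree on AC; apply AC→BD and equate their BD entries.
No row becomes fully distinguished — the join is lossy.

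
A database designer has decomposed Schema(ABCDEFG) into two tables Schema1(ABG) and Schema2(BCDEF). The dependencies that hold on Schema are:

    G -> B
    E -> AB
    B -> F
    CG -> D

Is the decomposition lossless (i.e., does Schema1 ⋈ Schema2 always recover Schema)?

Common attributes: Schema1 ∩ Schema2 = {B}.
Closure of {B}: B → F applies, adding F. So (B)⁺ = {BF}.
The closure contains neither all of Schema1 = {ABG} nor all of Schema2 = {BCDEF}, so the common attributes are not a superkey of either fragment. The join is lossy.

No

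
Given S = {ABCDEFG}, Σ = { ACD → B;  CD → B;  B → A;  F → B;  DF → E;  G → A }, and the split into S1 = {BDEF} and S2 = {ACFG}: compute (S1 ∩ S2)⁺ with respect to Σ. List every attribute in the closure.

ABF

S1 ∩ S2 = {F}.
F → B applies, adding B
B → A applies, adding A
Closure: {ABF}.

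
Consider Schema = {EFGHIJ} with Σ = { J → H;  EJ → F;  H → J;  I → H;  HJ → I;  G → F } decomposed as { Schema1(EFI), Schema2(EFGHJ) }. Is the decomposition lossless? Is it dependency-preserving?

lossy and not dependency-preserving

Lossless test: (EF)⁺ = {EF}, which is a superkey of neither fragment — lossy.
Dependency preservation: the restricted closure of {I} across the fragments never reaches {H}, so I → H cannot be enforced without a join — not preserved.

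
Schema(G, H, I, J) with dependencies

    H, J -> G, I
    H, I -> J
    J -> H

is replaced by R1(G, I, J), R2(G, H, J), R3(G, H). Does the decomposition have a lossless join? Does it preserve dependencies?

Lossless test (chase): Rows 1 and 2 agree on J; apply J→H and equate their H entries. Rows 1 and 2 agree on H, J; apply H, J→G, I and equate their G, I entries. Row 1 is now all distinguished symbols — the join is lossless.
Dependency preservation: the restricted closure of {H, I} across the fragments never reaches {J}, so H, I → J cannot be enforced without a join — not preserved.

lossless but not dependency-preserving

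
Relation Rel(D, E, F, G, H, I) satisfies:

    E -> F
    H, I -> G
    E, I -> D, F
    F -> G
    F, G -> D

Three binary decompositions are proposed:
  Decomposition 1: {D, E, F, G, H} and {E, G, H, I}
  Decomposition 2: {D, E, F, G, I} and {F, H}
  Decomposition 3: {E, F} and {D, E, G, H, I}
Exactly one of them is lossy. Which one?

Decomposition 1: common = {E, G, H}, closure = {D, E, F, G, H} → lossless.
Decomposition 2: common = {F}, closure = {D, F, G} → lossy.
Decomposition 3: common = {E}, closure = {D, E, F, G} → lossless.

Decomposition 2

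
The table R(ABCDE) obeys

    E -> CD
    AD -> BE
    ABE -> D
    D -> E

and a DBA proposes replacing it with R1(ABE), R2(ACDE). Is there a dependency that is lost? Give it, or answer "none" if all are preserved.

E → CD lies within R2.
AD → BE: restricted closure across fragments reaches BE.
ABE → D: restricted closure across fragments reaches D.
D → E lies within R2.
Every dependency is enforceable on the fragments, so the decomposition is dependency-preserving.

none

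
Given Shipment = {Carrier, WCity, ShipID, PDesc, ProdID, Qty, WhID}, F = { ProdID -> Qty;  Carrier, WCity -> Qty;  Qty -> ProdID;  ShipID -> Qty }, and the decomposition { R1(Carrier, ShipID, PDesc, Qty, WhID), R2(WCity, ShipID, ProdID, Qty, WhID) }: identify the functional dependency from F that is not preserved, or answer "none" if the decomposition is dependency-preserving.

Check Carrier, WCity → Qty: no single fragment contains all of {Carrier, WCity, Qty}, and the restricted closure of {Carrier, WCity} across the fragments never reaches {Qty}.
ProdID → Qty is preserved.
Qty → ProdID is preserved.
ShipID → Qty is preserved.

Carrier, WCity -> Qty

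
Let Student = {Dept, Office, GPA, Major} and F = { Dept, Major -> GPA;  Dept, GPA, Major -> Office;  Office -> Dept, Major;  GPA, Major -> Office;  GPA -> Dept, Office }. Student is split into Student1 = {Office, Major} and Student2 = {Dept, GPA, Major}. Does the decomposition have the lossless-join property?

No

Common attributes: Student1 ∩ Student2 = {Major}.
No dependency enlarges {Major}, so (Major)⁺ = {Major}.
The closure contains neither all of Student1 = {Office, Major} nor all of Student2 = {Dept, GPA, Major}, so the common attributes are not a superkey of either fragment. The join is lossy.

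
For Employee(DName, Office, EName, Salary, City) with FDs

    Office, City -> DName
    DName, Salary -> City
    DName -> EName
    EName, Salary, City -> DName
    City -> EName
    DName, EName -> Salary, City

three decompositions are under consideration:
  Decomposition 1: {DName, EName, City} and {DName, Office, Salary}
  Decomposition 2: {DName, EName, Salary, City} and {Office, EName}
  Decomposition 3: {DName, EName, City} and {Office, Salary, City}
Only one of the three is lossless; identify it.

Decomposition 1

Decomposition 1: common = {DName}, closure = {DName, EName, Salary, City} → lossless.
Decomposition 2: common = {EName}, closure = {EName} → lossy.
Decomposition 3: common = {City}, closure = {EName, City} → lossy.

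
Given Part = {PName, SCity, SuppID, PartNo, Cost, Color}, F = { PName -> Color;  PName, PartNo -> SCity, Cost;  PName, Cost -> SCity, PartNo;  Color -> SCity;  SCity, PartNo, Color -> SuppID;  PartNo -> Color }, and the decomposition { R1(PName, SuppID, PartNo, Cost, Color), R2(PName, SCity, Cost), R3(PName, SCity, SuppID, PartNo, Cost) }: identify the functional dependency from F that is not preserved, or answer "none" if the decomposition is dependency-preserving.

Color -> SCity

Check Color → SCity: no single fragment contains all of {SCity, Color}, and the restricted closure of {Color} across the fragments never reaches {SCity}.
PName → Color is preserved.
PName, PartNo → SCity, Cost is preserved.
PName, Cost → SCity, PartNo is preserved.
SCity, PartNo, Color → SuppID is preserved.
PartNo → Color is preserved.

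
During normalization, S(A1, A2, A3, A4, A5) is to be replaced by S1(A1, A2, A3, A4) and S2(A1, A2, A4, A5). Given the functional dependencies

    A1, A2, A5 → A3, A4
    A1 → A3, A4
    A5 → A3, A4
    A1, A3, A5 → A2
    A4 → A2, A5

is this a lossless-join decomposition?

Common attributes: S1 ∩ S2 = {A1, A2, A4}.
Closure of {A1, A2, A4}: A1 → A3, A4 applies, adding A3; A4 → A2, A5 applies, adding A5. So (A1, A2, A4)⁺ = {A1, A2, A3, A4, A5}.
This closure contains every attribute of S1, so S1 ∩ S2 → S1. The join is lossless.

Yes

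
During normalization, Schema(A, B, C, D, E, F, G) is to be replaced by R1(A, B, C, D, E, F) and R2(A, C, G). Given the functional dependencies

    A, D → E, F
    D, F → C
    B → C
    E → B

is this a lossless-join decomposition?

No

Common attributes: R1 ∩ R2 = {A, C}.
No dependency enlarges {A, C}, so (A, C)⁺ = {A, C}.
The closure contains neither all of R1 = {A, B, C, D, E, F} nor all of R2 = {A, C, G}, so the common attributes are not a superkey of either fragment. The join is lossy.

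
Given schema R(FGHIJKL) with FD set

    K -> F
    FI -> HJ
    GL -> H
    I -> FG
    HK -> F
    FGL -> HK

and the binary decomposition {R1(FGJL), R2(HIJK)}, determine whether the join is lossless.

No

Common attributes: R1 ∩ R2 = {J}.
No dependency enlarges {J}, so (J)⁺ = {J}.
The closure contains neither all of R1 = {FGJL} nor all of R2 = {HIJK}, so the common attributes are not a superkey of either fragment. The join is lossy.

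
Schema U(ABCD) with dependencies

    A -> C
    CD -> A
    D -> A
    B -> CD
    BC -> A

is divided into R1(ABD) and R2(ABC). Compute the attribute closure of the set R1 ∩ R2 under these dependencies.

R1 ∩ R2 = {AB}.
A → C applies, adding C
B → CD applies, adding D
Closure: {ABCD}.

ABCD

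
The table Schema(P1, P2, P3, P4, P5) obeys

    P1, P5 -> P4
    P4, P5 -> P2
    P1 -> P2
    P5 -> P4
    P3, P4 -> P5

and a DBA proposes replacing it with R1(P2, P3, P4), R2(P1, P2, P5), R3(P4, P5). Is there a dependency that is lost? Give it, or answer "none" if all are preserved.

Check P3, P4 → P5: no single fragment contains all of {P3, P4, P5}, and the restricted closure of {P3, P4} across the fragments never reaches {P5}.
P1, P5 → P4 is preserved.
P4, P5 → P2 is preserved.
P1 → P2 is preserved.
P5 → P4 is preserved.

P3, P4 -> P5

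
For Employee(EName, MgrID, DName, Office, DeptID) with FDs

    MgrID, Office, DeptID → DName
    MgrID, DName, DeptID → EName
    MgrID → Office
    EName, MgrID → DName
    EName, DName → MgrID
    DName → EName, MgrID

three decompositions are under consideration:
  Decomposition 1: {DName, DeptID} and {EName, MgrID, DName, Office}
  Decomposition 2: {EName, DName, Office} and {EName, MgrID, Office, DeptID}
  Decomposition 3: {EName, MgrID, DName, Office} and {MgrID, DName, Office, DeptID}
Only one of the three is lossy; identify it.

Decomposition 1: common = {DName}, closure = {EName, MgrID, DName, Office} → lossless.
Decomposition 2: common = {EName, Office}, closure = {EName, Office} → lossy.
Decomposition 3: common = {MgrID, DName, Office}, closure = {EName, MgrID, DName, Office} → lossless.

Decomposition 2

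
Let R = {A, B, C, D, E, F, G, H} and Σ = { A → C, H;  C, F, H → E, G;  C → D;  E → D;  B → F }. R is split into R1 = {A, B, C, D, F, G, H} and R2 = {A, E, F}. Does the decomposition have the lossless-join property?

Common attributes: R1 ∩ R2 = {A, F}.
Closure of {A, F}: A → C, H applies, adding C, H; C, F, H → E, G applies, adding E, G; C → D applies, adding D. So (A, F)⁺ = {A, C, D, E, F, G, H}.
This closure contains every attribute of R2, so R1 ∩ R2 → R2. The join is lossless.

Yes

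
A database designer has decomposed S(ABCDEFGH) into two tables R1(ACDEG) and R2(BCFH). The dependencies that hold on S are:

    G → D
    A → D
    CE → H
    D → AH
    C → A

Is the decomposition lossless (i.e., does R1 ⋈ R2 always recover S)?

Common attributes: R1 ∩ R2 = {C}.
Closure of {C}: C → A applies, adding A; A → D applies, adding D; D → AH applies, adding H. So (C)⁺ = {ACDH}.
The closure contains neither all of R1 = {ACDEG} nor all of R2 = {BCFH}, so the common attributes are not a superkey of either fragment. The join is lossy.

No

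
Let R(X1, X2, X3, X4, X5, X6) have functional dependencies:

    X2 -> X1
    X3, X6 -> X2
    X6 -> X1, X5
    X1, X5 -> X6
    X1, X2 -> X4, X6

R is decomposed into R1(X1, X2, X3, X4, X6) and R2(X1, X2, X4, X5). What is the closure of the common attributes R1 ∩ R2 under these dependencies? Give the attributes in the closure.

R1 ∩ R2 = {X1, X2, X4}.
X1, X2 → X4, X6 applies, adding X6
X6 → X1, X5 applies, adding X5
Closure: {X1, X2, X4, X5, X6}.

X1, X2, X4, X5, X6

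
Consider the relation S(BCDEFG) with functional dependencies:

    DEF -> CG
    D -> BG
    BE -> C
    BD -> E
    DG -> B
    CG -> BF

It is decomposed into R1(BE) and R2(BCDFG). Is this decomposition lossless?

Common attributes: R1 ∩ R2 = {B}.
No dependency enlarges {B}, so (B)⁺ = {B}.
The closure contains neither all of R1 = {BE} nor all of R2 = {BCDFG}, so the common attributes are not a superkey of either fragment. The join is lossy.

No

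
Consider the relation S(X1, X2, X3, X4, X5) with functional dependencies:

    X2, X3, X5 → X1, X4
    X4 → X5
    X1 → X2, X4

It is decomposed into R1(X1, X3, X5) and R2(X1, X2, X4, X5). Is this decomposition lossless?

Yes

Common attributes: R1 ∩ R2 = {X1, X5}.
Closure of {X1, X5}: X1 → X2, X4 applies, adding X2, X4. So (X1, X5)⁺ = {X1, X2, X4, X5}.
This closure contains every attribute of R2, so R1 ∩ R2 → R2. The join is lossless.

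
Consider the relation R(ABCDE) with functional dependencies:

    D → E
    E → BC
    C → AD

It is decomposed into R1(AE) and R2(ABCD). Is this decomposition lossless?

No

Common attributes: R1 ∩ R2 = {A}.
No dependency enlarges {A}, so (A)⁺ = {A}.
The closure contains neither all of R1 = {AE} nor all of R2 = {ABCD}, so the common attributes are not a superkey of either fragment. The join is lossy.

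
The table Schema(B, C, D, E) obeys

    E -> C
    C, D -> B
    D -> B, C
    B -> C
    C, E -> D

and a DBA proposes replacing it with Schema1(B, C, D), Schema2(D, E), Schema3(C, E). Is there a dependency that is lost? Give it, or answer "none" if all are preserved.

E → C lies within Schema3.
C, D → B lies within Schema1.
D → B, C lies within Schema1.
B → C lies within Schema1.
C, E → D: restricted closure across fragments reaches D.
Every dependency is enforceable on the fragments, so the decomposition is dependency-preserving.

none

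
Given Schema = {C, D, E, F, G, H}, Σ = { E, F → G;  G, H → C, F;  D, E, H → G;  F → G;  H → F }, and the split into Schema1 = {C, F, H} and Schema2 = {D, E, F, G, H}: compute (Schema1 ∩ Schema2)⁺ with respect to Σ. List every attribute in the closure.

Schema1 ∩ Schema2 = {F, H}.
F → G applies, adding G
G, H → C, F applies, adding C
Closure: {C, F, G, H}.

C, F, G, H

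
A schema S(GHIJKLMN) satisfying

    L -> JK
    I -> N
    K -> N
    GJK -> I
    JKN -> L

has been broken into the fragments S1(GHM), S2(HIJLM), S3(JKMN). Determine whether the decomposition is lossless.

No

Chase test. Columns are GHIJKLMN; row i has aⱼ where attribute j ∈ Si, else bᵢⱼ.
Initial tableau (one row per fragment):
  row 1: a1 a2 b13 b14 b15 b16 a7 b18
  row 2: b21 a2 a3 a4 b25 a6 a7 b28
  row 3: b31 b32 b33 a4 a5 b36 a7 a8
No row becomes fully distinguished — the join is lossy.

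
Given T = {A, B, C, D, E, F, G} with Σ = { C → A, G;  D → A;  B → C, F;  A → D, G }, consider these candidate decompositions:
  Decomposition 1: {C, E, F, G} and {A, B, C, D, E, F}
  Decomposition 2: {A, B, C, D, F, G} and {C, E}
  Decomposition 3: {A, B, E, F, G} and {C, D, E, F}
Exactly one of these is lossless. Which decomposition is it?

Decomposition 1: common = {C, E, F}, closure = {A, C, D, E, F, G} → lossless.
Decomposition 2: common = {C}, closure = {A, C, D, G} → lossy.
Decomposition 3: common = {E, F}, closure = {E, F} → lossy.

Decomposition 1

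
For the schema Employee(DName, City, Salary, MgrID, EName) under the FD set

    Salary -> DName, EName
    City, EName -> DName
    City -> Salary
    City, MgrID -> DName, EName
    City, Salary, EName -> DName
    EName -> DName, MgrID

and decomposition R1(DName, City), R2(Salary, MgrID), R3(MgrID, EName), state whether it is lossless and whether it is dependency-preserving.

Lossless test (chase): applying each FD to every pair of rows produces no changes in the tableau, so no row becomes fully distinguished — the join is lossy.
Dependency preservation: the restricted closure of {Salary} across the fragments never reaches {DName, EName}, so Salary → DName, EName cannot be enforced without a join — not preserved.

lossy and not dependency-preserving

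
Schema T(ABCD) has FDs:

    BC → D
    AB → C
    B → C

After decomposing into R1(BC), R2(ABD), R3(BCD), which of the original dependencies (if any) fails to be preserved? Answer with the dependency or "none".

BC → D lies within R3.
AB → C: restricted closure across fragments reaches C.
B → C lies within R1.
Every dependency is enforceable on the fragments, so the decomposition is dependency-preserving.

none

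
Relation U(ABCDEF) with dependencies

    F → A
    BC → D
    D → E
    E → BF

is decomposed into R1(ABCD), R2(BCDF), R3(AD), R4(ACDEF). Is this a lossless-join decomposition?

Yes

Chase test. Columns are ABCDEF; row i has aⱼ where attribute j ∈ Ri, else bᵢⱼ.
Initial tableau (one row per fragment):
  row 1: a1 a2 a3 a4 b15 b16
  row 2: b21 a2 a3 a4 b25 a6
  row 3: a1 b32 b33 a4 b35 b36
  row 4: a1 b42 a3 a4 a5 a6
Rows 2 and 4 agree on F; apply F→A and equate their A entries.
Rows 1 and 2 agree on D; apply D→E and equate their E entries.
Rows 1 and 3 agree on D; apply D→E and equate their E entries.
Rows 1 and 4 agree on D; apply D→E and equate their E entries.
Rows 1 and 2 agree on E; apply E→BF and equate their BF entries.
Rows 1 and 3 agree on E; apply E→BF and equate their BF entries.
Rows 1 and 4 agree on E; apply E→BF and equate their BF entries.
Row 1 is now all distinguished symbols — the join is lossless.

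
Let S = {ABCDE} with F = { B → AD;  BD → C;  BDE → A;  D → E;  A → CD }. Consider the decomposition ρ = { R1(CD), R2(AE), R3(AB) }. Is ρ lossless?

No

Chase test. Columns are ABCDE; row i has aⱼ where attribute j ∈ Ri, else bᵢⱼ.
Initial tableau (one row per fragment):
  row 1: b11 b12 a3 a4 b15
  row 2: a1 b22 b23 b24 a5
  row 3: a1 a2 b33 b34 b35
Rows 2 and 3 agree on A; apply A→CD and equate their CD entries.
Rows 2 and 3 agree on D; apply D→E and equate their E entries.
No row becomes fully distinguished — the join is lossy.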